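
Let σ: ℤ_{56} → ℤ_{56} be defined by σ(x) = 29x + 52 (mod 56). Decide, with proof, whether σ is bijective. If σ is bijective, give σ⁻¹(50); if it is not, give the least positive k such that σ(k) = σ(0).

54

Suppose σ(a) = σ(b) in ℤ_{56}. Then 29a + 52 ≡ 29b + 52 (mod 56), so 29(a − b) ≡ 0 (mod 56).
Since gcd(29, 56) = 1, 29 is invertible modulo 56, thus a − b ≡ 0 (mod 56), i.e. a = b.
We now compute 29⁻¹ mod 56 explicitly. Euclid's algorithm: 56 = 1·29 + 27, 29 = 1·27 + 2, 27 = 13·2 + 1; back-substituting gives 1 = 29·29 − 15·56, so 29⁻¹ ≡ 29 (mod 56).
Then y ↦ 29(y − 52) is a two-sided inverse to σ, so every y ∈ ℤ_{56} has a preimage.
Therefore σ is bijective.
Since σ is bijective, we compute σ⁻¹(50): solve 29x + 52 ≡ 50 (mod 56), i.e. 29x ≡ 54 (mod 56).
Multiplying by 29⁻¹ = 29 gives x ≡ 29·54 = 1566 = 27·56 + 54 ≡ 54 (mod 56).
Check: σ(54) = 29·54 + 52 = 1618 = 28·56 + 50 ≡ 50 (mod 56).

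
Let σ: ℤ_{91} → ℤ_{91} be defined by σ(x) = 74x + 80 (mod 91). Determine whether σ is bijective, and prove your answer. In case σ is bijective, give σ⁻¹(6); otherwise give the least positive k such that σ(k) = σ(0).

By definition, injectivity means: for all u, v in the domain, σ(u) = σ(v) implies u = v.
If σ(u) = σ(v), then 74u ≡ 74v (mod 91). Because gcd(74, 91) = 1, we may cancel 74 to get u ≡ v (mod 91).
We now compute 74⁻¹ mod 91 explicitly. Euclid's algorithm: 91 = 1·74 + 17, 74 = 4·17 + 6, 17 = 2·6 + 5, 6 = 1·5 + 1; back-substituting gives 1 = 16·74 − 13·91, so 74⁻¹ ≡ 16 (mod 91).
Then y ↦ 16(y − 80) is a two-sided inverse to σ, so every y ∈ ℤ_{91} has a preimage.
Therefore σ is bijective.
Since σ is bijective, we compute σ⁻¹(6): solve 74x + 80 ≡ 6 (mod 91), i.e. 74x ≡ 17 (mod 91).
Multiplying by 74⁻¹ = 16 gives x ≡ 16·17 = 272 = 2·91 + 90 ≡ 90 (mod 91).
Check: σ(90) = 74·90 + 80 = 6740 = 74·91 + 6 ≡ 6 (mod 91).

90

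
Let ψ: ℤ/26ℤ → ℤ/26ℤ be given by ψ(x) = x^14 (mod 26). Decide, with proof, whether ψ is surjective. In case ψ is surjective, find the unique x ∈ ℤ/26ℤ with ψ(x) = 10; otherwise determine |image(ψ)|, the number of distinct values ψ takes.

14

ψ(12): Repeated squaring mod 26: 12^1 ≡ 12, 12^2 ≡ 12² = 144 ≡ 14, 12^4 ≡ 14² = 196 ≡ 14, 12^8 ≡ 14² = 196 ≡ 14. Since 14 = 8 + 4 + 2, 12^14 ≡ 14·14·14: 14·14 = 196 ≡ 14, then 14·14 = 196 ≡ 14. So 12^14 ≡ 14 (mod 26).
ψ(14): Repeated squaring mod 26: 14^1 ≡ 14, 14^2 ≡ 14² = 196 ≡ 14, 14^4 ≡ 14² = 196 ≡ 14, 14^8 ≡ 14² = 196 ≡ 14. Since 14 = 8 + 4 + 2, 14^14 ≡ 14·14·14: 14·14 = 196 ≡ 14, then 14·14 = 196 ≡ 14. So 14^14 ≡ 14 (mod 26).
So ψ(12) = ψ(14) = 14 while 12 ≠ 14, so ψ is not injective.
A non-injective map from the 26-element set ℤ/26ℤ to itself takes at most 25 distinct values, so it cannot be surjective. Therefore ψ is not surjective.
Since ψ is not surjective, we determine |image(ψ)|. Computing x^14 mod 26 for each x (by repeated squaring, reducing mod 26 at every step), the values ψ(0), ψ(1), …, ψ(25) are: 0, 1, 4, 9, 16, 25, 10, 23, 12, 3, 22, 17, 14, 13, 14, 17, 22, 3, 12, 23, 10, 25, 16, 9, 4, 1.
The distinct values are {0, 1, 3, 4, 9, 10, 12, 13, 14, 16, 17, 22, 23, 25}; there are 14 of them.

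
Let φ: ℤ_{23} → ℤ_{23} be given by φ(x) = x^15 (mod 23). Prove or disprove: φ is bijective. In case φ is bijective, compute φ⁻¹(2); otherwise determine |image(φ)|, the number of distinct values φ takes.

8

Since 23 is prime, the nonzero elements of ℤ_{23} form a cyclic group of order 22.
As gcd(15, 22) = 1, raising to the 15th power is a bijection on this group: if u^15 ≡ v^15 then (uv^{−1})^15 = 1, and the only element of order dividing gcd(15, 22) = 1 is 1, so u = v.
With φ(0) = 0 this makes φ injective on all of ℤ_{23}, hence bijective (finite equal-size domain and codomain). In particular φ is bijective.
Since φ is bijective, we find the preimage of 2. The inverse of x ↦ x^15 on (ℤ_{23})^× is x ↦ x^3, because 15·3 = 45 = 2·22 + 1 ≡ 1 (mod 22) and x^{22} = 1 for x ≠ 0 (Fermat). So φ⁻¹(2) = 2^3 mod 23.
Repeated squaring mod 23: 2^1 ≡ 2, 2^2 ≡ 2² = 4. Since 3 = 2 + 1, 2^3 ≡ 4·2: 4·2 = 8. So 2^3 ≡ 8 (mod 23).
Hence φ⁻¹(2) = 8.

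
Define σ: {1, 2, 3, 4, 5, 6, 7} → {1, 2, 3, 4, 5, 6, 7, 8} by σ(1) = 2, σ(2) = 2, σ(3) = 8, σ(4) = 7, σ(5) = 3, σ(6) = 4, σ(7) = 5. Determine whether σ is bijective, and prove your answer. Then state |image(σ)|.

σ(1) = 2 = σ(2) with 1 ≠ 2, so σ is not injective, hence not bijective.
The image of σ is {2, 3, 4, 5, 7, 8}, which has 6 elements.

6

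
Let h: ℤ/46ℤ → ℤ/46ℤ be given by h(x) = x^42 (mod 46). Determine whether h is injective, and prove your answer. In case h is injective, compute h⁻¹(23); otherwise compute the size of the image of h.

h(22): Repeated squaring mod 46: 22^1 ≡ 22, 22^2 ≡ 22² = 484 ≡ 24, 22^4 ≡ 24² = 576 ≡ 24, 22^8 ≡ 24² = 576 ≡ 24, 22^16 ≡ 24² = 576 ≡ 24, 22^32 ≡ 24² = 576 ≡ 24. Since 42 = 32 + 8 + 2, 22^42 ≡ 24·24·24: 24·24 = 576 ≡ 24, then 24·24 = 576 ≡ 24. So 22^42 ≡ 24 (mod 46).
h(24): Repeated squaring mod 46: 24^1 ≡ 24, 24^2 ≡ 24² = 576 ≡ 24, 24^4 ≡ 24² = 576 ≡ 24, 24^8 ≡ 24² = 576 ≡ 24, 24^16 ≡ 24² = 576 ≡ 24, 24^32 ≡ 24² = 576 ≡ 24. Since 42 = 32 + 8 + 2, 24^42 ≡ 24·24·24: 24·24 = 576 ≡ 24, then 24·24 = 576 ≡ 24. So 24^42 ≡ 24 (mod 46).
So h(22) = h(24) = 24 while 22 ≠ 24, so h is not injective.
Since h is not injective, we determine |image(h)|. Computing x^42 mod 46 for each x (by repeated squaring, reducing mod 46 at every step), the values h(0), h(1), …, h(45) are: 0, 1, 6, 41, 36, 35, 16, 31, 32, 25, 26, 27, 4, 3, 2, 9, 8, 39, 12, 13, 18, 29, 24, 23, 24, 29, 18, 13, 12, 39, 8, 9, 2, 3, 4, 27, 26, 25, 32, 31, 16, 35, 36, 41, 6, 1.
The distinct values are {0, 1, 2, 3, 4, 6, 8, 9, 12, 13, 16, 18, 23, 24, 25, 26, 27, 29, 31, 32, 35, 36, 39, 41}; there are 24 of them.

24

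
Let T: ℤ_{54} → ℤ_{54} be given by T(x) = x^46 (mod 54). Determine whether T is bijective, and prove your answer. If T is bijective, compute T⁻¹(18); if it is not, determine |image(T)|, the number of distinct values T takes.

20

T(0) = 0^46 = 0.
T(6): Repeated squaring mod 54: 6^1 ≡ 6, 6^2 ≡ 6² = 36, 6^4 ≡ 36² = 1296 ≡ 0, 6^8 ≡ 0² = 0, 6^16 ≡ 0² = 0, 6^32 ≡ 0² = 0. Since 46 = 32 + 8 + 4 + 2, 6^46 ≡ 0·0·0·36: 0·0 = 0, then 0·0 = 0, then 0·36 = 0. So 6^46 ≡ 0 (mod 54).
So T(0) = T(6) = 0 while 0 ≠ 6, hence T is not injective, hence not bijective.
Since T is not bijective, we determine |image(T)|. Computing x^46 mod 54 for each x (by repeated squaring, reducing mod 54 at every step), the values T(0), T(1), …, T(53) are: 0, 1, 52, 27, 4, 49, 0, 7, 46, 27, 10, 43, 0, 13, 40, 27, 16, 37, 0, 19, 34, 27, 22, 31, 0, 25, 28, 27, 28, 25, 0, 31, 22, 27, 34, 19, 0, 37, 16, 27, 40, 13, 0, 43, 10, 27, 46, 7, 0, 49, 4, 27, 52, 1.
The distinct values are {0, 1, 4, 7, 10, 13, 16, 19, 22, 25, 27, 28, 31, 34, 37, 40, 43, 46, 49, 52}; there are 20 of them.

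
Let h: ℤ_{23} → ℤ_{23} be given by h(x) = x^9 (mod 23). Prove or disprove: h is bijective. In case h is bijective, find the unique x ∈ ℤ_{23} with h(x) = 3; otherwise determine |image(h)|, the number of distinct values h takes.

Since 23 is prime, the nonzero elements of ℤ_{23} form a cyclic group of order 22.
As gcd(9, 22) = 1, raising to the 9th power is a bijection on this group: if a^9 ≡ b^9 then (ab^{−1})^9 = 1, and the only element of order dividing gcd(9, 22) = 1 is 1, so a = b.
With h(0) = 0 this makes h injective on all of ℤ_{23}, hence bijective (finite equal-size domain and codomain). In particular h is bijective.
Since h is bijective, we find the preimage of 3. The inverse of x ↦ x^9 on (ℤ_{23})^× is x ↦ x^5, because 9·5 = 45 = 2·22 + 1 ≡ 1 (mod 22) and x^{22} = 1 for x ≠ 0 (Fermat). So h⁻¹(3) = 3^5 mod 23.
Repeated squaring mod 23: 3^1 ≡ 3, 3^2 ≡ 3² = 9, 3^4 ≡ 9² = 81 ≡ 12. Since 5 = 4 + 1, 3^5 ≡ 12·3: 12·3 = 36 ≡ 13. So 3^5 ≡ 13 (mod 23).
Hence h⁻¹(3) = 13.

13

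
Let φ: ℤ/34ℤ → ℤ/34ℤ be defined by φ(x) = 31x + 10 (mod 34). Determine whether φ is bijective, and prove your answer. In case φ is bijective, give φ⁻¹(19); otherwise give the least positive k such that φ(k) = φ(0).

Suppose φ(s) = φ(t) in ℤ/34ℤ. Then 31s + 10 ≡ 31t + 10 (mod 34), thus 31(s − t) ≡ 0 (mod 34).
Since gcd(31, 34) = 1, 31 is invertible modulo 34, so s − t ≡ 0 (mod 34), i.e. s = t.
We now compute 31⁻¹ mod 34 explicitly. Euclid's algorithm: 34 = 1·31 + 3, 31 = 10·3 + 1; back-substituting gives 1 = 11·31 − 10·34, so 31⁻¹ ≡ 11 (mod 34).
Then y ↦ 11(y − 10) is a two-sided inverse to φ, so every y ∈ ℤ/34ℤ has a preimage.
Therefore φ is bijective.
Since φ is bijective, we find φ⁻¹(19): we need 31x ≡ 19 − 10 ≡ 9 (mod 34). Using 31⁻¹ = 11: x ≡ 11·9 = 99 = 2·34 + 31, so x = 31.
Check: φ(31) = 31·31 + 10 = 971 = 28·34 + 19 ≡ 19 (mod 34).

31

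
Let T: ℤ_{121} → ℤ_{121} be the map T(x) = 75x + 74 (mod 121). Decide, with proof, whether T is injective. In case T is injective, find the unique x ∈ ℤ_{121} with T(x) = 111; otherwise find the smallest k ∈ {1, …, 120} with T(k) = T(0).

86

If T(a) = T(b), then 75a ≡ 75b (mod 121). Because gcd(75, 121) = 1, we may cancel 75 to get a ≡ b (mod 121).
Therefore T is injective.
We now compute 75⁻¹ mod 121 explicitly. Euclid's algorithm: 121 = 1·75 + 46, 75 = 1·46 + 29, 46 = 1·29 + 17, 29 = 1·17 + 12, 17 = 1·12 + 5, 12 = 2·5 + 2, 5 = 2·2 + 1; back-substituting gives 1 = 71·75 − 44·121, so 75⁻¹ ≡ 71 (mod 121).
Since T is injective, we compute T⁻¹(111): solve 75x + 74 ≡ 111 (mod 121), i.e. 75x ≡ 37 (mod 121).
Multiplying by 75⁻¹ = 71 gives x ≡ 71·37 = 2627 = 21·121 + 86 ≡ 86 (mod 121).
Check: T(86) = 75·86 + 74 = 6524 = 53·121 + 111 ≡ 111 (mod 121).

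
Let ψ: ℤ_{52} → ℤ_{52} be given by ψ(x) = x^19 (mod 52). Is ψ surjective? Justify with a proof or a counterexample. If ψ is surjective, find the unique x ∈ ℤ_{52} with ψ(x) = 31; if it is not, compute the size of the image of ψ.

39

ψ(0) = 0^19 = 0.
ψ(26): Repeated squaring mod 52: 26^1 ≡ 26, 26^2 ≡ 26² = 676 ≡ 0, 26^4 ≡ 0² = 0, 26^8 ≡ 0² = 0, 26^16 ≡ 0² = 0. Since 19 = 16 + 2 + 1, 26^19 ≡ 0·0·26: 0·0 = 0, then 0·26 = 0. So 26^19 ≡ 0 (mod 52).
So ψ(0) = ψ(26) = 0 while 0 ≠ 26, so ψ is not injective.
A non-injective map from the 52-element set ℤ_{52} to itself takes at most 51 distinct values, so it cannot be surjective. Therefore ψ is not surjective.
Since ψ is not surjective, we determine |image(ψ)|. Computing x^19 mod 52 for each x (by repeated squaring, reducing mod 52 at every step), the values ψ(0), ψ(1), …, ψ(51) are: 0, 1, 24, 3, 4, 21, 20, 19, 44, 9, 36, 15, 12, 13, 40, 11, 16, 17, 8, 7, 32, 5, 48, 23, 28, 25, 0, 27, 24, 29, 4, 47, 20, 45, 44, 35, 36, 41, 12, 39, 40, 37, 16, 43, 8, 33, 32, 31, 48, 49, 28, 51.
The distinct values are {0, 1, 3, 4, 5, 7, 8, 9, 11, 12, 13, 15, 16, 17, 19, 20, 21, 23, 24, 25, 27, 28, 29, 31, 32, 33, 35, 36, 37, 39, 40, 41, 43, 44, 45, 47, 48, 49, 51}; there are 39 of them.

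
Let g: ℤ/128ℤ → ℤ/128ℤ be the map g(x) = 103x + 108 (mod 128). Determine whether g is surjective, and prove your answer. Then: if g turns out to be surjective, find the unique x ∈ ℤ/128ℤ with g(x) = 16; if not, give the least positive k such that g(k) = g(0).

60

Recall: g is surjective if every y in the codomain equals g(x) for some x in the domain.
Since gcd(103, 128) = 1, 103 is invertible modulo 128. Euclid's algorithm: 128 = 1·103 + 25, 103 = 4·25 + 3, 25 = 8·3 + 1; back-substituting gives 1 = 87·103 − 70·128, so 103⁻¹ ≡ 87 (mod 128).
For any y ∈ ℤ/128ℤ, x = 87(y − 108) mod 128 satisfies g(x) = 103·87(y − 108) + 108 ≡ y (since 103·87 ≡ 1 mod 128). So every y has a preimage.
So g is surjective.
Since g is surjective, we compute g⁻¹(16): solve 103x + 108 ≡ 16 (mod 128), i.e. 103x ≡ 36 (mod 128).
Multiplying by 103⁻¹ = 87 gives x ≡ 87·36 = 3132 = 24·128 + 60 ≡ 60 (mod 128).
Check: g(60) = 103·60 + 108 = 6288 = 49·128 + 16 ≡ 16 (mod 128).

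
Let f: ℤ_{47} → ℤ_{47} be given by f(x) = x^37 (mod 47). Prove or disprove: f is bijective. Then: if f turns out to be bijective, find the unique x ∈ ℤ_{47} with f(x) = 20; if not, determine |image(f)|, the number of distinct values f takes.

Since 47 is prime, the nonzero elements of ℤ_{47} form a cyclic group of order 46.
As gcd(37, 46) = 1, raising to the 37th power is a bijection on this group: if s^37 ≡ t^37 then (st^{−1})^37 = 1, and the only element of order dividing gcd(37, 46) = 1 is 1, so s = t.
With f(0) = 0 this makes f injective on all of ℤ_{47}, hence bijective (finite equal-size domain and codomain). In particular f is bijective.
Since f is bijective, we find the preimage of 20. The inverse of x ↦ x^37 on (ℤ_{47})^× is x ↦ x^5, because 37·5 = 185 = 4·46 + 1 ≡ 1 (mod 46) and x^{46} = 1 for x ≠ 0 (Fermat). So f⁻¹(20) = 20^5 mod 47.
Repeated squaring mod 47: 20^1 ≡ 20, 20^2 ≡ 20² = 400 ≡ 24, 20^4 ≡ 24² = 576 ≡ 12. Since 5 = 4 + 1, 20^5 ≡ 12·20: 12·20 = 240 ≡ 5. So 20^5 ≡ 5 (mod 47).
Hence f⁻¹(20) = 5.

5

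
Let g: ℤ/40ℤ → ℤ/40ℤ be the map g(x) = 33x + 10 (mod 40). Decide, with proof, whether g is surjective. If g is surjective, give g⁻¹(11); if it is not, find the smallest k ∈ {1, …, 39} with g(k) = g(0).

Recall: surjectivity means every element of the codomain has a preimage under g.
Since gcd(33, 40) = 1, 33 is invertible modulo 40. Euclid's algorithm: 40 = 1·33 + 7, 33 = 4·7 + 5, 7 = 1·5 + 2, 5 = 2·2 + 1; back-substituting gives 1 = 17·33 − 14·40, so 33⁻¹ ≡ 17 (mod 40).
Then y ↦ 17(y − 10) is a two-sided inverse to g, so every y ∈ ℤ/40ℤ has a preimage.
Thus g is surjective.
Since g is surjective, we compute g⁻¹(11): solve 33x + 10 ≡ 11 (mod 40), i.e. 33x ≡ 1 (mod 40).
Multiplying by 33⁻¹ = 17 gives x ≡ 17·1 = 17 ≡ 17 (mod 40).
Check: g(17) = 33·17 + 10 = 571 = 14·40 + 11 ≡ 11 (mod 40).

17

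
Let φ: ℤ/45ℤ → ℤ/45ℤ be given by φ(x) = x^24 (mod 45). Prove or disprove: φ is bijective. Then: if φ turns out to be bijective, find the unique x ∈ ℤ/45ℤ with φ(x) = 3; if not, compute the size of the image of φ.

4

φ(1) = 1^24 = 1.
φ(2): Repeated squaring mod 45: 2^1 ≡ 2, 2^2 ≡ 2² = 4, 2^4 ≡ 4² = 16, 2^8 ≡ 16² = 256 ≡ 31, 2^16 ≡ 31² = 961 ≡ 16. Since 24 = 16 + 8, 2^24 ≡ 16·31: 16·31 = 496 ≡ 1. So 2^24 ≡ 1 (mod 45).
So φ(1) = φ(2) = 1 while 1 ≠ 2, so φ is not injective, hence not bijective.
Since φ is not bijective, we determine |image(φ)|. Computing x^24 mod 45 for each x (by repeated squaring, reducing mod 45 at every step), the values φ(0), φ(1), …, φ(44) are: 0, 1, 1, 36, 1, 10, 36, 1, 1, 36, 10, 1, 36, 1, 1, 0, 1, 1, 36, 1, 10, 36, 1, 1, 36, 10, 1, 36, 1, 1, 0, 1, 1, 36, 1, 10, 36, 1, 1, 36, 10, 1, 36, 1, 1.
The distinct values are {0, 1, 10, 36}; there are 4 of them.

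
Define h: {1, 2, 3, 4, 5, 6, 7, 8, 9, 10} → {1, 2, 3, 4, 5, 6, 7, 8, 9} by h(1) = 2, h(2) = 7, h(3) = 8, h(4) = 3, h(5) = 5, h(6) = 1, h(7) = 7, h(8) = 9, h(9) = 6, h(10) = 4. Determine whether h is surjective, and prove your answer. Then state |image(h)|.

9

Every element of the codomain has a preimage: 1 = h(6), 2 = h(1), 3 = h(4), 4 = h(10), 5 = h(5), 6 = h(9), 7 = h(2), 8 = h(3), 9 = h(8).
So h is surjective.
The image of h is {1, 2, 3, 4, 5, 6, 7, 8, 9}, which has 9 elements.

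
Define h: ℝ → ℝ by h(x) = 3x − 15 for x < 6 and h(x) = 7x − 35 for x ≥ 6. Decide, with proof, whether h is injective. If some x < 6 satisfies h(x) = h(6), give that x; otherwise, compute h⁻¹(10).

Both pieces are strictly increasing (slopes 3 and 7), so each is injective on its own interval.
The left piece maps (−∞, 6) onto (−∞, 3); the right piece maps [6, ∞) onto [7, ∞).
These images are disjoint, so no value is attained by both pieces. Thus h is injective.
Because the two images are disjoint, no x < 6 has h(x) = h(6), so we compute h⁻¹(10): 10 lies in [7, ∞), so solve 7x − 35 = 10: x = (10 + 35)/7 = 45/7.

45/7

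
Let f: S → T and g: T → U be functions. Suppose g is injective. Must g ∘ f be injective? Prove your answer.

not injective

No. Take S = {0, 1}, T = U = {0, 1, 2}, f(0) = f(1) = 0, and g = identity (injective).
Then (g ∘ f)(0) = (g ∘ f)(1) = 0 with 0 ≠ 1, so g ∘ f is not injective.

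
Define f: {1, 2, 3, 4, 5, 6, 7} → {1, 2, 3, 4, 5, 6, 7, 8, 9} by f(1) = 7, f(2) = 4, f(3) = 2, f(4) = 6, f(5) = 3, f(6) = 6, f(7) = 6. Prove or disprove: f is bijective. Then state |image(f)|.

5

f(4) = 6 = f(6) with 4 ≠ 6, so f is not injective, hence not bijective.
The image of f is {2, 3, 4, 6, 7}, which has 5 elements.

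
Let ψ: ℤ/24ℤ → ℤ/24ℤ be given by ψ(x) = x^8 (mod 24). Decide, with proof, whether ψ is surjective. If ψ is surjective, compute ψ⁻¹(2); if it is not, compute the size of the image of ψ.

ψ(2): Repeated squaring mod 24: 2^1 ≡ 2, 2^2 ≡ 2² = 4, 2^4 ≡ 4² = 16, 2^8 ≡ 16² = 256 ≡ 16. So 2^8 ≡ 16 (mod 24).
ψ(4): Repeated squaring mod 24: 4^1 ≡ 4, 4^2 ≡ 4² = 16, 4^4 ≡ 16² = 256 ≡ 16, 4^8 ≡ 16² = 256 ≡ 16. So 4^8 ≡ 16 (mod 24).
So ψ(2) = ψ(4) = 16 while 2 ≠ 4, thus ψ is not injective.
A non-injective map from the 24-element set ℤ/24ℤ to itself takes at most 23 distinct values, so it cannot be surjective. Hence ψ is not surjective.
Since ψ is not surjective, we determine |image(ψ)|. Computing x^8 mod 24 for each x (by repeated squaring, reducing mod 24 at every step), the values ψ(0), ψ(1), …, ψ(23) are: 0, 1, 16, 9, 16, 1, 0, 1, 16, 9, 16, 1, 0, 1, 16, 9, 16, 1, 0, 1, 16, 9, 16, 1.
The distinct values are {0, 1, 9, 16}; there are 4 of them.

4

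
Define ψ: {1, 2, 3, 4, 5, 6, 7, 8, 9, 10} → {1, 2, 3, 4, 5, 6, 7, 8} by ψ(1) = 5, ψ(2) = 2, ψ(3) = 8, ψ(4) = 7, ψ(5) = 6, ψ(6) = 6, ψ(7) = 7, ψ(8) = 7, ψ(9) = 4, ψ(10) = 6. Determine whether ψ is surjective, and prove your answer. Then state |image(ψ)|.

No element maps to 1, so ψ is not surjective.
The image of ψ is {2, 4, 5, 6, 7, 8}, which has 6 elements.

6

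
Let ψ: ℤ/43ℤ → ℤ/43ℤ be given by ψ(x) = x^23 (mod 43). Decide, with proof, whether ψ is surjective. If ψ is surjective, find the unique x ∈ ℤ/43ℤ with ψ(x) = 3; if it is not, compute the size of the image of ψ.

Since 43 is prime, the nonzero elements of ℤ/43ℤ form a cyclic group of order 42.
As gcd(23, 42) = 1, raising to the 23rd power is a bijection on this group: if u^23 ≡ v^23 then (uv^{−1})^23 = 1, and the only element of order dividing gcd(23, 42) = 1 is 1, so u = v.
With ψ(0) = 0 this makes ψ injective on all of ℤ/43ℤ, hence bijective (finite equal-size domain and codomain). In particular ψ is surjective.
Since ψ is surjective, we find the preimage of 3. The inverse of x ↦ x^23 on (ℤ/43ℤ)^× is x ↦ x^11, because 23·11 = 253 = 6·42 + 1 ≡ 1 (mod 42) and x^{42} = 1 for x ≠ 0 (Fermat). So ψ⁻¹(3) = 3^11 mod 43.
Repeated squaring mod 43: 3^1 ≡ 3, 3^2 ≡ 3² = 9, 3^4 ≡ 9² = 81 ≡ 38, 3^8 ≡ 38² = 1444 ≡ 25. Since 11 = 8 + 2 + 1, 3^11 ≡ 25·9·3: 25·9 = 225 ≡ 10, then 10·3 = 30. So 3^11 ≡ 30 (mod 43).
Hence ψ⁻¹(3) = 30.

30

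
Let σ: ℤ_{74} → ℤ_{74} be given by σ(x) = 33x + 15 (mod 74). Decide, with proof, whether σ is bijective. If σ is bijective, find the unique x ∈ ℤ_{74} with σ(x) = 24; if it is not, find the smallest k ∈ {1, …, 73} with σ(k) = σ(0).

7

If σ(a) = σ(b), then 33a ≡ 33b (mod 74). Because gcd(33, 74) = 1, we may cancel 33 to get a ≡ b (mod 74).
We now compute 33⁻¹ mod 74 explicitly. Euclid's algorithm: 74 = 2·33 + 8, 33 = 4·8 + 1; back-substituting gives 1 = 9·33 − 4·74, so 33⁻¹ ≡ 9 (mod 74).
For any y ∈ ℤ_{74}, x = 9(y − 15) mod 74 satisfies σ(x) = 33·9(y − 15) + 15 ≡ y (since 33·9 ≡ 1 mod 74). So every y has a preimage.
Thus σ is bijective.
Since σ is bijective, we compute σ⁻¹(24): solve 33x + 15 ≡ 24 (mod 74), i.e. 33x ≡ 9 (mod 74).
Multiplying by 33⁻¹ = 9 gives x ≡ 9·9 = 81 = 1·74 + 7 ≡ 7 (mod 74).
Check: σ(7) = 33·7 + 15 = 246 = 3·74 + 24 ≡ 24 (mod 74).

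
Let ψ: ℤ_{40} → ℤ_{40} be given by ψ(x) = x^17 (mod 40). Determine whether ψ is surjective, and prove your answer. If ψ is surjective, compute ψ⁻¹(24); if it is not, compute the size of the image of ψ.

ψ(0) = 0^17 = 0.
ψ(10): Repeated squaring mod 40: 10^1 ≡ 10, 10^2 ≡ 10² = 100 ≡ 20, 10^4 ≡ 20² = 400 ≡ 0, 10^8 ≡ 0² = 0, 10^16 ≡ 0² = 0. Since 17 = 16 + 1, 10^17 ≡ 0·10: 0·10 = 0. So 10^17 ≡ 0 (mod 40).
So ψ(0) = ψ(10) = 0 while 0 ≠ 10, so ψ is not injective.
A non-injective map from the 40-element set ℤ_{40} to itself takes at most 39 distinct values, so it cannot be surjective. Thus ψ is not surjective.
Since ψ is not surjective, we determine |image(ψ)|. Computing x^17 mod 40 for each x (by repeated squaring, reducing mod 40 at every step), the values ψ(0), ψ(1), …, ψ(39) are: 0, 1, 32, 3, 24, 5, 16, 7, 8, 9, 0, 11, 32, 13, 24, 15, 16, 17, 8, 19, 0, 21, 32, 23, 24, 25, 16, 27, 8, 29, 0, 31, 32, 33, 24, 35, 16, 37, 8, 39.
The distinct values are {0, 1, 3, 5, 7, 8, 9, 11, 13, 15, 16, 17, 19, 21, 23, 24, 25, 27, 29, 31, 32, 33, 35, 37, 39}; there are 25 of them.

25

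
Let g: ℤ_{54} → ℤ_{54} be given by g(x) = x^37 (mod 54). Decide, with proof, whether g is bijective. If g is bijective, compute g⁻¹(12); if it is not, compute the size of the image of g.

g(0) = 0^37 = 0.
g(6): Repeated squaring mod 54: 6^1 ≡ 6, 6^2 ≡ 6² = 36, 6^4 ≡ 36² = 1296 ≡ 0, 6^8 ≡ 0² = 0, 6^16 ≡ 0² = 0, 6^32 ≡ 0² = 0. Since 37 = 32 + 4 + 1, 6^37 ≡ 0·0·6: 0·0 = 0, then 0·6 = 0. So 6^37 ≡ 0 (mod 54).
So g(0) = g(6) = 0 while 0 ≠ 6, hence g is not injective, hence not bijective.
Since g is not bijective, we determine |image(g)|. Computing x^37 mod 54 for each x (by repeated squaring, reducing mod 54 at every step), the values g(0), g(1), …, g(53) are: 0, 1, 2, 27, 4, 5, 0, 7, 8, 27, 10, 11, 0, 13, 14, 27, 16, 17, 0, 19, 20, 27, 22, 23, 0, 25, 26, 27, 28, 29, 0, 31, 32, 27, 34, 35, 0, 37, 38, 27, 40, 41, 0, 43, 44, 27, 46, 47, 0, 49, 50, 27, 52, 53.
The distinct values are {0, 1, 2, 4, 5, 7, 8, 10, 11, 13, 14, 16, 17, 19, 20, 22, 23, 25, 26, 27, 28, 29, 31, 32, 34, 35, 37, 38, 40, 41, 43, 44, 46, 47, 49, 50, 52, 53}; there are 38 of them.

38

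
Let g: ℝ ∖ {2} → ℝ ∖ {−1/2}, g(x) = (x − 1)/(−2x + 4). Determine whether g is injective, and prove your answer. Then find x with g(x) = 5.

21/11

Suppose g(x_1) = g(x_2). Cross-multiplying: (x_1 − 1)(−2x_2 + 4) = (x_2 − 1)(−2x_1 + 4).
Expanding both sides and cancelling the symmetric terms leaves 2·(x_1 − x_2) = 0. Since 2 ≠ 0, x_1 = x_2. Hence g is injective.
Solving g(x) = 5: cross-multiplying gives x − 1 = 5(−2x + 4), which rearranges to 11x = 21, so x = 21/11.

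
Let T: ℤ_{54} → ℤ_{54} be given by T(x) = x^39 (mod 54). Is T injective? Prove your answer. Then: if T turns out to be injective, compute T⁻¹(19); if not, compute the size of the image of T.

14

T(0) = 0^39 = 0.
T(6): Repeated squaring mod 54: 6^1 ≡ 6, 6^2 ≡ 6² = 36, 6^4 ≡ 36² = 1296 ≡ 0, 6^8 ≡ 0² = 0, 6^16 ≡ 0² = 0, 6^32 ≡ 0² = 0. Since 39 = 32 + 4 + 2 + 1, 6^39 ≡ 0·0·36·6: 0·0 = 0, then 0·36 = 0, then 0·6 = 0. So 6^39 ≡ 0 (mod 54).
So T(0) = T(6) = 0 while 0 ≠ 6, hence T is not injective.
Since T is not injective, we determine |image(T)|. Computing x^39 mod 54 for each x (by repeated squaring, reducing mod 54 at every step), the values T(0), T(1), …, T(53) are: 0, 1, 8, 27, 10, 17, 0, 19, 26, 27, 28, 35, 0, 37, 44, 27, 46, 53, 0, 1, 8, 27, 10, 17, 0, 19, 26, 27, 28, 35, 0, 37, 44, 27, 46, 53, 0, 1, 8, 27, 10, 17, 0, 19, 26, 27, 28, 35, 0, 37, 44, 27, 46, 53.
The distinct values are {0, 1, 8, 10, 17, 19, 26, 27, 28, 35, 37, 44, 46, 53}; there are 14 of them.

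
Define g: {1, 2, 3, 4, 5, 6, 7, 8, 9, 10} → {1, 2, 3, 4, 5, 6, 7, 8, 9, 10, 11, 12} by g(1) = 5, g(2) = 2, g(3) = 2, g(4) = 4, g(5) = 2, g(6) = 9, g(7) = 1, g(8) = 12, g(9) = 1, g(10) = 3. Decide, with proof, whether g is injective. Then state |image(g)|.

g(2) = 2 = g(3) with 2 ≠ 3, so g is not injective.
The image of g is {1, 2, 3, 4, 5, 9, 12}, which has 7 elements.

7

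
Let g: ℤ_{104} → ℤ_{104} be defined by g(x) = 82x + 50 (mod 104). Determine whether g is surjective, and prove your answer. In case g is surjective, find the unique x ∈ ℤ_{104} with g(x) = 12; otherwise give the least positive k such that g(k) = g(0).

Since gcd(82, 104) = 2, we have 82x ≡ 0 (mod 2) for all x, so g(x) ≡ 0 (mod 2).
But 1 ≢ 0 (mod 2), so 1 ∈ ℤ_{104} has no preimage. Therefore g is not surjective.
Since g is not surjective, we find the least positive k with g(k) = g(0): this means 82k ≡ 0 (mod 104), i.e. 104 ∣ 82k. Since gcd(82, 104) = 2, dividing through by 2 this holds exactly when 52 ∣ 41k, and as gcd(41, 52) = 1, exactly when 52 ∣ k.
The smallest positive such k is 52.

52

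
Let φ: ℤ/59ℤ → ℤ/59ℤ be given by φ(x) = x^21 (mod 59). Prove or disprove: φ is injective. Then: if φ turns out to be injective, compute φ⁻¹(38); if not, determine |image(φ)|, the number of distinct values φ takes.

54

Since 59 is prime, the nonzero elements of ℤ/59ℤ form a cyclic group of order 58.
As gcd(21, 58) = 1, raising to the 21st power is a bijection on this group: if x_1^21 ≡ x_2^21 then (x_1x_2^{−1})^21 = 1, and the only element of order dividing gcd(21, 58) = 1 is 1, so x_1 = x_2.
With φ(0) = 0 this makes φ injective on all of ℤ/59ℤ, hence bijective (finite equal-size domain and codomain). In particular φ is injective.
Since φ is injective, we find the preimage of 38. The inverse of x ↦ x^21 on (ℤ/59ℤ)^× is x ↦ x^47, because 21·47 = 987 = 17·58 + 1 ≡ 1 (mod 58) and x^{58} = 1 for x ≠ 0 (Fermat). So φ⁻¹(38) = 38^47 mod 59.
Repeated squaring mod 59: 38^1 ≡ 38, 38^2 ≡ 38² = 1444 ≡ 28, 38^4 ≡ 28² = 784 ≡ 17, 38^8 ≡ 17² = 289 ≡ 53, 38^16 ≡ 53² = 2809 ≡ 36, 38^32 ≡ 36² = 1296 ≡ 57. Since 47 = 32 + 8 + 4 + 2 + 1, 38^47 ≡ 57·53·17·28·38: 57·53 = 3021 ≡ 12, then 12·17 = 204 ≡ 27, then 27·28 = 756 ≡ 48, then 48·38 = 1824 ≡ 54. So 38^47 ≡ 54 (mod 59).
Hence φ⁻¹(38) = 54.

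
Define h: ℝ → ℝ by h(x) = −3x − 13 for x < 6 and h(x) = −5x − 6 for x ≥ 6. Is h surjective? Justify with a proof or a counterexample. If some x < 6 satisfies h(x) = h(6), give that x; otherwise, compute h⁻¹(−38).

32/5

Both pieces are strictly decreasing (slopes −3 and −5), so each is injective on its own interval.
The left piece maps (−∞, 6) onto (−31, ∞); the right piece maps [6, ∞) onto (−∞, −36].
The union (−31, ∞) ∪ (−∞, −36] omits the interval between −31 and −36; in particular −31 has no preimage. So h is not surjective.
Because the two images are disjoint, no x < 6 has h(x) = h(6), so we compute h⁻¹(−38): −38 lies in (−∞, −36], so solve −5x − 6 = −38: x = (−38 + 6)/(−5) = 32/5.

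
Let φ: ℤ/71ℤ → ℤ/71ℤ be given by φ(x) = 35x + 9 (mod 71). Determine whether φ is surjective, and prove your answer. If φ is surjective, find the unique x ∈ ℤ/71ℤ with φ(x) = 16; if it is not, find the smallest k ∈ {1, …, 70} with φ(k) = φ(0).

Since gcd(35, 71) = 1, 35 is invertible modulo 71. Euclid's algorithm: 71 = 2·35 + 1; back-substituting gives 1 = 69·35 − 34·71, so 35⁻¹ ≡ 69 (mod 71).
Then y ↦ 69(y − 9) is a two-sided inverse to φ, so every y ∈ ℤ/71ℤ has a preimage.
Hence φ is surjective.
Since φ is surjective, we find φ⁻¹(16): we need 35x ≡ 16 − 9 ≡ 7 (mod 71). Using 35⁻¹ = 69: x ≡ 69·7 = 483 = 6·71 + 57, so x = 57.
Check: φ(57) = 35·57 + 9 = 2004 = 28·71 + 16 ≡ 16 (mod 71).

57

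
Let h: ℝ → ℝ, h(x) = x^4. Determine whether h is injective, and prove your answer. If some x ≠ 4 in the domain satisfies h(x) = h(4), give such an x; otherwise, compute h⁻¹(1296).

h(4) = 256 = (−4)^4 = h(−4) (since 4 is even), with 4 ≠ −4. So h is not injective.
For the follow-up, such an x exists: taking x = −4 ∈ ℝ gives h(−4) = 256 = h(4) with −4 ≠ 4.

-4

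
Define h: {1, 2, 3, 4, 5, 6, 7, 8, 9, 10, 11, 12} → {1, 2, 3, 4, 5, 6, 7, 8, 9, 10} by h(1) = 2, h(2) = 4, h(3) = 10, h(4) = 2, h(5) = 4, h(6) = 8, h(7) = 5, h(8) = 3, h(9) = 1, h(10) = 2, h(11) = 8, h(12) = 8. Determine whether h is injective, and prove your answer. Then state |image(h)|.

h(1) = 2 = h(4) with 1 ≠ 4, so h is not injective.
The image of h is {1, 2, 3, 4, 5, 8, 10}, which has 7 elements.

7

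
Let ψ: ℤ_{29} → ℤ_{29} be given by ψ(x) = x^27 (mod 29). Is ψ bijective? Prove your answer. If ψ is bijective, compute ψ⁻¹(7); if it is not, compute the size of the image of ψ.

25

Since 29 is prime, the nonzero elements of ℤ_{29} form a cyclic group of order 28.
As gcd(27, 28) = 1, raising to the 27th power is a bijection on this group: if a^27 ≡ b^27 then (ab^{−1})^27 = 1, and the only element of order dividing gcd(27, 28) = 1 is 1, so a = b.
With ψ(0) = 0 this makes ψ injective on all of ℤ_{29}, hence bijective (finite equal-size domain and codomain). In particular ψ is bijective.
Since ψ is bijective, we find the preimage of 7. The inverse of x ↦ x^27 on (ℤ_{29})^× is x ↦ x^27, because 27·27 = 729 = 26·28 + 1 ≡ 1 (mod 28) and x^{28} = 1 for x ≠ 0 (Fermat). So ψ⁻¹(7) = 7^27 mod 29.
Repeated squaring mod 29: 7^1 ≡ 7, 7^2 ≡ 7² = 49 ≡ 20, 7^4 ≡ 20² = 400 ≡ 23, 7^8 ≡ 23² = 529 ≡ 7, 7^16 ≡ 7² = 49 ≡ 20. Since 27 = 16 + 8 + 2 + 1, 7^27 ≡ 20·7·20·7: 20·7 = 140 ≡ 24, then 24·20 = 480 ≡ 16, then 16·7 = 112 ≡ 25. So 7^27 ≡ 25 (mod 29).
Hence ψ⁻¹(7) = 25.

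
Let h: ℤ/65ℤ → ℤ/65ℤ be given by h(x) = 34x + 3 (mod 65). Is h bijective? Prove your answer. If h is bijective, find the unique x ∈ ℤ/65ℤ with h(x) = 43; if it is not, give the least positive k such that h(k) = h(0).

5

Suppose h(x_1) = h(x_2) in ℤ/65ℤ. Then 34x_1 + 3 ≡ 34x_2 + 3 (mod 65), hence 34(x_1 − x_2) ≡ 0 (mod 65).
Since gcd(34, 65) = 1, 34 is invertible modulo 65, hence x_1 − x_2 ≡ 0 (mod 65), i.e. x_1 = x_2.
We now compute 34⁻¹ mod 65 explicitly. Euclid's algorithm: 65 = 1·34 + 31, 34 = 1·31 + 3, 31 = 10·3 + 1; back-substituting gives 1 = 44·34 − 23·65, so 34⁻¹ ≡ 44 (mod 65).
For any y ∈ ℤ/65ℤ, x = 44(y − 3) mod 65 satisfies h(x) = 34·44(y − 3) + 3 ≡ y (since 34·44 ≡ 1 mod 65). So every y has a preimage.
So h is bijective.
Since h is bijective, we find h⁻¹(43): we need 34x ≡ 43 − 3 ≡ 40 (mod 65). Using 34⁻¹ = 44: x ≡ 44·40 = 1760 = 27·65 + 5, so x = 5.
Check: h(5) = 34·5 + 3 = 173 = 2·65 + 43 ≡ 43 (mod 65).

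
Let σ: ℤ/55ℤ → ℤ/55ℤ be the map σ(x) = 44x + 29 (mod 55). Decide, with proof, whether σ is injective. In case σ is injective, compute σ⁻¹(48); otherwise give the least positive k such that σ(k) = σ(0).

5

We have gcd(44, 55) = 11 > 1. Taking a = 0 and b = 5: σ(0) = 29 and σ(5) = 44·5 + 29 = 249 ≡ 29 (mod 55).
So σ(0) = σ(5) while 0 ≠ 5, so σ is not injective.
Since σ is not injective, we find the least positive k with σ(k) = σ(0): this means 44k ≡ 0 (mod 55), i.e. 55 ∣ 44k. Since gcd(44, 55) = 11, dividing through by 11 this holds exactly when 5 ∣ 4k, and as gcd(4, 5) = 1, exactly when 5 ∣ k.
The smallest positive such k is 5.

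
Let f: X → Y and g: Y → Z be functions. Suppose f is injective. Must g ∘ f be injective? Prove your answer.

No. Take X = Y = Z = {0, 1}, f = identity (injective), and g(x) = 0 for every x.
Then (g ∘ f)(0) = 0 = (g ∘ f)(1) with 0 ≠ 1, so g ∘ f is not injective.

not injective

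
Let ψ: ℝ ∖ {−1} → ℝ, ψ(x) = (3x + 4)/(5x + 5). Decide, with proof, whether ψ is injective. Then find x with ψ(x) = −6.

Suppose ψ(u) = ψ(v). Cross-multiplying: (3u + 4)(5v + 5) = (3v + 4)(5u + 5).
Expanding both sides and cancelling the symmetric terms leaves −5·(u − v) = 0. Since −5 ≠ 0, u = v. Hence ψ is injective.
Solving ψ(x) = −6: cross-multiplying gives 3x + 4 = −6(5x + 5), which rearranges to 33x = −34, so x = −34/33.

-34/33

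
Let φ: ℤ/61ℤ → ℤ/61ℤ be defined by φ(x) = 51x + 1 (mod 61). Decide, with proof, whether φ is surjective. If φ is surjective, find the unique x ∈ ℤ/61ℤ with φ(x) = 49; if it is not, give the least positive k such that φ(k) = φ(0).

Since gcd(51, 61) = 1, 51 is invertible modulo 61. Euclid's algorithm: 61 = 1·51 + 10, 51 = 5·10 + 1; back-substituting gives 1 = 6·51 − 5·61, so 51⁻¹ ≡ 6 (mod 61).
For any y ∈ ℤ/61ℤ, x = 6(y − 1) mod 61 satisfies φ(x) = 51·6(y − 1) + 1 ≡ y (since 51·6 ≡ 1 mod 61). So every y has a preimage.
Hence φ is surjective.
Since φ is surjective, we compute φ⁻¹(49): solve 51x + 1 ≡ 49 (mod 61), i.e. 51x ≡ 48 (mod 61).
Multiplying by 51⁻¹ = 6 gives x ≡ 6·48 = 288 = 4·61 + 44 ≡ 44 (mod 61).
Check: φ(44) = 51·44 + 1 = 2245 = 36·61 + 49 ≡ 49 (mod 61).

44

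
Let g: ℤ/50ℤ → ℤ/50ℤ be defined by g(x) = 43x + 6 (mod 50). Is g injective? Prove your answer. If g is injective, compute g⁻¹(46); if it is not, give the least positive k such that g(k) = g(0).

30

Recall: g is injective when g(x_1) = g(x_2) forces x_1 = x_2.
Suppose g(x_1) = g(x_2) in ℤ/50ℤ. Then 43x_1 + 6 ≡ 43x_2 + 6 (mod 50), thus 43(x_1 − x_2) ≡ 0 (mod 50).
Since gcd(43, 50) = 1, 43 is invertible modulo 50, thus x_1 − x_2 ≡ 0 (mod 50), i.e. x_1 = x_2.
So g is injective.
We now compute 43⁻¹ mod 50 explicitly. Euclid's algorithm: 50 = 1·43 + 7, 43 = 6·7 + 1; back-substituting gives 1 = 7·43 − 6·50, so 43⁻¹ ≡ 7 (mod 50).
Since g is injective, we find g⁻¹(46): we need 43x ≡ 46 − 6 ≡ 40 (mod 50). Using 43⁻¹ = 7: x ≡ 7·40 = 280 = 5·50 + 30, so x = 30.
Check: g(30) = 43·30 + 6 = 1296 = 25·50 + 46 ≡ 46 (mod 50).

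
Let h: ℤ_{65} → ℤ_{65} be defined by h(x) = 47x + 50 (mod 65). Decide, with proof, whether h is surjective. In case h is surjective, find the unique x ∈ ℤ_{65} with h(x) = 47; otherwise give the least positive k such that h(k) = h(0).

Since gcd(47, 65) = 1, 47 is invertible modulo 65. Euclid's algorithm: 65 = 1·47 + 18, 47 = 2·18 + 11, 18 = 1·11 + 7, 11 = 1·7 + 4, 7 = 1·4 + 3, 4 = 1·3 + 1; back-substituting gives 1 = 18·47 − 13·65, so 47⁻¹ ≡ 18 (mod 65).
For any y ∈ ℤ_{65}, x = 18(y − 50) mod 65 satisfies h(x) = 47·18(y − 50) + 50 ≡ y (since 47·18 ≡ 1 mod 65). So every y has a preimage.
So h is surjective.
Since h is surjective, we compute h⁻¹(47): solve 47x + 50 ≡ 47 (mod 65), i.e. 47x ≡ 62 (mod 65).
Multiplying by 47⁻¹ = 18 gives x ≡ 18·62 = 1116 = 17·65 + 11 ≡ 11 (mod 65).
Check: h(11) = 47·11 + 50 = 567 = 8·65 + 47 ≡ 47 (mod 65).

11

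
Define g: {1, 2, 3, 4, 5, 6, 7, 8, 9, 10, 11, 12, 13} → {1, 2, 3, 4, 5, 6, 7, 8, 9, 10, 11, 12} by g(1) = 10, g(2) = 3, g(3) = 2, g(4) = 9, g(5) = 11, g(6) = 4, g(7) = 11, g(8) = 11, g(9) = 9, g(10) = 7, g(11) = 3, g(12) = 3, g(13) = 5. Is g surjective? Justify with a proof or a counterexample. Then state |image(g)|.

No element maps to 1, so g is not surjective.
The image of g is {2, 3, 4, 5, 7, 9, 10, 11}, which has 8 elements.

8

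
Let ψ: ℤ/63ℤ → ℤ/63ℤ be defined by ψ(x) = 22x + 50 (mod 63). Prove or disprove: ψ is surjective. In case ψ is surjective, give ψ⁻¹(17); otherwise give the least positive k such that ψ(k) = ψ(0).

30

Since gcd(22, 63) = 1, 22 is invertible modulo 63. Euclid's algorithm: 63 = 2·22 + 19, 22 = 1·19 + 3, 19 = 6·3 + 1; back-substituting gives 1 = 43·22 − 15·63, so 22⁻¹ ≡ 43 (mod 63).
Then y ↦ 43(y − 50) is a two-sided inverse to ψ, so every y ∈ ℤ/63ℤ has a preimage.
Therefore ψ is surjective.
Since ψ is surjective, we find ψ⁻¹(17): we need 22x ≡ 17 − 50 ≡ 30 (mod 63). Using 22⁻¹ = 43: x ≡ 43·30 = 1290 = 20·63 + 30, so x = 30.
Check: ψ(30) = 22·30 + 50 = 710 = 11·63 + 17 ≡ 17 (mod 63).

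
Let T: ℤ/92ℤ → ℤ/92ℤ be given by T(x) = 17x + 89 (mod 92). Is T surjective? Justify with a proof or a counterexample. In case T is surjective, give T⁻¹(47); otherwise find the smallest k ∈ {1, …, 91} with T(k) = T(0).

Since gcd(17, 92) = 1, 17 is invertible modulo 92. Euclid's algorithm: 92 = 5·17 + 7, 17 = 2·7 + 3, 7 = 2·3 + 1; back-substituting gives 1 = 65·17 − 12·92, so 17⁻¹ ≡ 65 (mod 92).
Then y ↦ 65(y − 89) is a two-sided inverse to T, so every y ∈ ℤ/92ℤ has a preimage.
Thus T is surjective.
Since T is surjective, we find T⁻¹(47): we need 17x ≡ 47 − 89 ≡ 50 (mod 92). Using 17⁻¹ = 65: x ≡ 65·50 = 3250 = 35·92 + 30, so x = 30.
Check: T(30) = 17·30 + 89 = 599 = 6·92 + 47 ≡ 47 (mod 92).

30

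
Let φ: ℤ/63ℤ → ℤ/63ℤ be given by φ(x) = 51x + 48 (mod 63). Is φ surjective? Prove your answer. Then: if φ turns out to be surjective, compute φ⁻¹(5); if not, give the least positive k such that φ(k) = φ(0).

Recall that φ is surjective if every y in the codomain equals φ(x) for some x in the domain.
Since gcd(51, 63) = 3, we have 51x ≡ 0 (mod 3) for all x, so φ(x) ≡ 0 (mod 3).
But 1 ≢ 0 (mod 3), so 1 ∈ ℤ/63ℤ has no preimage. Thus φ is not surjective.
Since φ is not surjective, we find the least positive k with φ(k) = φ(0): this means 51k ≡ 0 (mod 63), i.e. 63 ∣ 51k. Since gcd(51, 63) = 3, dividing through by 3 this holds exactly when 21 ∣ 17k, and as gcd(17, 21) = 1, exactly when 21 ∣ k.
The smallest positive such k is 21.

21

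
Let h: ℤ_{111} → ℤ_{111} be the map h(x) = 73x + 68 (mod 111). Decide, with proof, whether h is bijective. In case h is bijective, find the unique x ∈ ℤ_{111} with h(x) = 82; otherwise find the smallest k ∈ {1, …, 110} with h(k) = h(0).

23

Recall: injectivity means: for all a, b in the domain, h(a) = h(b) implies a = b.
If h(a) = h(b), then 73a ≡ 73b (mod 111). Because gcd(73, 111) = 1, we may cancel 73 to get a ≡ b (mod 111).
We now compute 73⁻¹ mod 111 explicitly. Euclid's algorithm: 111 = 1·73 + 38, 73 = 1·38 + 35, 38 = 1·35 + 3, 35 = 11·3 + 2, 3 = 1·2 + 1; back-substituting gives 1 = 73·73 − 48·111, so 73⁻¹ ≡ 73 (mod 111).
For any y ∈ ℤ_{111}, x = 73(y − 68) mod 111 satisfies h(x) = 73·73(y − 68) + 68 ≡ y (since 73·73 ≡ 1 mod 111). So every y has a preimage.
Therefore h is bijective.
Since h is bijective, we compute h⁻¹(82): solve 73x + 68 ≡ 82 (mod 111), i.e. 73x ≡ 14 (mod 111).
Multiplying by 73⁻¹ = 73 gives x ≡ 73·14 = 1022 = 9·111 + 23 ≡ 23 (mod 111).
Check: h(23) = 73·23 + 68 = 1747 = 15·111 + 82 ≡ 82 (mod 111).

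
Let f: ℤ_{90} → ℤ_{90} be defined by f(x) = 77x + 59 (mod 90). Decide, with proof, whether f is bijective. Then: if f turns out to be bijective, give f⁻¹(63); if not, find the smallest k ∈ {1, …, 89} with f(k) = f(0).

62

By definition, f is injective when f(u) = f(v) forces u = v.
Suppose f(u) = f(v) in ℤ_{90}. Then 77u + 59 ≡ 77v + 59 (mod 90), hence 77(u − v) ≡ 0 (mod 90).
Since gcd(77, 90) = 1, 77 is invertible modulo 90, so u − v ≡ 0 (mod 90), i.e. u = v.
We now compute 77⁻¹ mod 90 explicitly. Euclid's algorithm: 90 = 1·77 + 13, 77 = 5·13 + 12, 13 = 1·12 + 1; back-substituting gives 1 = 83·77 − 71·90, so 77⁻¹ ≡ 83 (mod 90).
Then y ↦ 83(y − 59) is a two-sided inverse to f, so every y ∈ ℤ_{90} has a preimage.
Hence f is bijective.
Since f is bijective, we compute f⁻¹(63): solve 77x + 59 ≡ 63 (mod 90), i.e. 77x ≡ 4 (mod 90).
Multiplying by 77⁻¹ = 83 gives x ≡ 83·4 = 332 = 3·90 + 62 ≡ 62 (mod 90).
Check: f(62) = 77·62 + 59 = 4833 = 53·90 + 63 ≡ 63 (mod 90).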